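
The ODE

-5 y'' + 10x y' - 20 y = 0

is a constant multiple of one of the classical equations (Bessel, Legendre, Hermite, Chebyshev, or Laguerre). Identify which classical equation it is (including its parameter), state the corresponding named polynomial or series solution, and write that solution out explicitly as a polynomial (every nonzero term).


All three coefficients share the factor -5; dividing through by -5 gives  y'' - 2x y' + 4 y = 0.
This matches the Hermite equation y'' - 2x y' + 2n y = 0 with 2n = 4, so n = 2; the polynomial solution is H_2(x).
With y = sum_k a_k x^k, matching x^k gives (k+2)(k+1) a_{k+2} = 2(k - n) a_k = 2(k - 2) a_k. The right side vanishes at k = 2, so the series with the parity of 2 terminates at degree 2.
Standard normalization: leading coefficient of H_n is 2^n, so a_2 = 2^2 = 4. Work downward with a_k = (k+1)(k+2) a_{k+2} / (2(k - n)):
  a_0 = (1)(2)(4) / (2(0 - 2)) = 8/(-4) = -2
Hence H_2(x) = 4 x^2 - 2.

H_2(x); series = 4 x^2 - 2


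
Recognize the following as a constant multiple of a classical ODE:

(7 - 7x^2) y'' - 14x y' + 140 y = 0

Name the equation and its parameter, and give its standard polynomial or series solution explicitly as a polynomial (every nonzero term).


All three coefficients share the factor 7; dividing through by 7 gives  (1 - x^2) y'' - 2x y' + 20 y = 0.
This matches the Legendre equation (1 - x^2) y'' - 2x y' + n(n+1) y = 0 (note the -2x y' term) with n(n+1) = 20, so n = 4; the polynomial solution is P_4(x).
With y = sum_k a_k x^k, matching x^k gives (k+2)(k+1) a_{k+2} = [k(k+1) - n(n+1)] a_k = (k - 4)(k + 5) a_k. The right side vanishes at k = 4, so the series with the parity of 4 terminates at degree 4.
Standard normalization (P_n(1) = 1): leading coefficient (2n)!/(2^n (n!)^2) = 40320/(16*576) = 35/8, so a_4 = 35/8. Work downward with a_k = (k+1)(k+2) a_{k+2} / ((k - 4)(k + 5)):
  a_2 = (3)(4)(35/8) / ((2 - 4)(2 + 5)) = (105/2)/(-14) = -15/4
  a_0 = (1)(2)(-15/4) / ((0 - 4)(0 + 5)) = (-15/2)/(-20) = 3/8
Hence P_4(x) = 35 x^4/8 - 15 x^2/4 + 3/8.

P_4(x); series = 35 x^4/8 - 15 x^2/4 + 3/8


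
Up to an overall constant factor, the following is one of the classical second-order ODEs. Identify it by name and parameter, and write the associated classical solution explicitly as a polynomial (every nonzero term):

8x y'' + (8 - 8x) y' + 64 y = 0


All three coefficients share the factor 8; dividing through by 8 gives  x y'' + (1 - x) y' + 8 y = 0.
This matches the Laguerre equation x y'' + (1 - x) y' + n y = 0 with n = 8; the polynomial solution is L_8(x).
With y = sum_k a_k x^k, matching x^k gives (k+1)k a_{k+1} + (k+1) a_{k+1} - k a_k + n a_k = 0, i.e. (k+1)^2 a_{k+1} = (k - n) a_k = (k - 8) a_k. The right side vanishes at k = 8, so the series terminates at degree 8.
Standard normalization L_n(0) = 1 gives a_0 = 1. Work upward with a_{k+1} = (k - 8) a_k / (k+1)^2:
  a_1 = (0 - 8)(1) / 1^2 = -8/1 = -8
  a_2 = (1 - 8)(-8) / 2^2 = 56/4 = 14
  a_3 = (2 - 8)(14) / 3^2 = -84/9 = -28/3
  a_4 = (3 - 8)(-28/3) / 4^2 = (140/3)/16 = 35/12
  a_5 = (4 - 8)(35/12) / 5^2 = (-35/3)/25 = -7/15
  a_6 = (5 - 8)(-7/15) / 6^2 = (7/5)/36 = 7/180
  a_7 = (6 - 8)(7/180) / 7^2 = (-7/90)/49 = -1/630
  a_8 = (7 - 8)(-1/630) / 8^2 = (1/630)/64 = 1/40320
Hence L_8(x) = x^8/40320 - x^7/630 + 7 x^6/180 - 7 x^5/15 + 35 x^4/12 - 28 x^3/3 + 14 x^2 - 8 x + 1.

L_8(x); series = x^8/40320 - x^7/630 + 7 x^6/180 - 7 x^5/15 + 35 x^4/12 - 28 x^3/3 + 14 x^2 - 8 x + 1


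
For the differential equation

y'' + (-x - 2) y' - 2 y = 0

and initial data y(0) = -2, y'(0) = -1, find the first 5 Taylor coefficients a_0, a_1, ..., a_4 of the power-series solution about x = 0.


Ansatz: y(x) = sum_{n>=0} a_n x^n, so y'(x) = sum_{n>=1} n a_n x^(n-1) and y''(x) = sum_{n>=2} n(n-1) a_n x^(n-2).
Substitute into P(x) y'' + Q(x) y' + R(x) y = 0 with P(x) = 1, Q(x) = -x - 2, R(x) = -2, and match powers of x.
Initial conditions: a_0 = -2, a_1 = -1.
Setting the coefficient of each power of x to zero and solving order by order (substituting the coefficients already found):
  x^0: 2 a_2 - 2 a_1 - 2 a_0 = 0  ->  2 a_2 = 2 a_1 + 2 a_0 = -6  ->  a_2 = -3
  x^1: 6 a_3 - 4 a_2 - 3 a_1 = 0  ->  6 a_3 = 4 a_2 + 3 a_1 = -15  ->  a_3 = -5/2
  x^2: 12 a_4 - 6 a_3 - 4 a_2 = 0  ->  12 a_4 = 6 a_3 + 4 a_2 = -27  ->  a_4 = -9/4
Truncated series: y(x) = -2 - x - 3 x^2 - (5/2) x^3 - (9/4) x^4 + O(x^5).

a_0 = -2; a_1 = -1; a_2 = -3; a_3 = -5/2; a_4 = -9/4


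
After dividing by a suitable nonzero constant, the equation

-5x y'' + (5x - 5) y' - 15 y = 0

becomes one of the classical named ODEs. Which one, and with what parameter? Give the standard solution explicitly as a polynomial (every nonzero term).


All three coefficients share the factor -5; dividing through by -5 gives  x y'' + (1 - x) y' + 3 y = 0.
This matches the Laguerre equation x y'' + (1 - x) y' + n y = 0 with n = 3; the polynomial solution is L_3(x).
With y = sum_k a_k x^k, matching x^k gives (k+1)k a_{k+1} + (k+1) a_{k+1} - k a_k + n a_k = 0, i.e. (k+1)^2 a_{k+1} = (k - n) a_k = (k - 3) a_k. The right side vanishes at k = 3, so the series terminates at degree 3.
Standard normalization L_n(0) = 1 gives a_0 = 1. Work upward with a_{k+1} = (k - 3) a_k / (k+1)^2:
  a_1 = (0 - 3)(1) / 1^2 = -3/1 = -3
  a_2 = (1 - 3)(-3) / 2^2 = 6/4 = 3/2
  a_3 = (2 - 3)(3/2) / 3^2 = (-3/2)/9 = -1/6
Hence L_3(x) = -x^3/6 + 3 x^2/2 - 3 x + 1.

L_3(x); series = -x^3/6 + 3 x^2/2 - 3 x + 1


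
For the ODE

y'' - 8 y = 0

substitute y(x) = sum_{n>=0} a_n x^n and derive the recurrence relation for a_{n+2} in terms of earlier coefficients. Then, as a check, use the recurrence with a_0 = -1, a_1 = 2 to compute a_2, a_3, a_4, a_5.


Substitute y = sum_n a_n x^n into y'' + (const) y = 0.
y''(x) = sum_{n>=0} (n+2)(n+1) a_{n+2} x^n.
The ODE becomes sum_n [(n+2)(n+1) a_{n+2} - 8 a_n] x^n = 0.
Setting each coefficient to zero gives the recurrence:
  (n+2)(n+1) a_{n+2} - 8 a_n = 0,
  a_{n+2} = 8 / ((n+1)(n+2)) a_n.

Check with a_0 = -1, a_1 = 2 (apply the recurrence for n = 0, 1, 2, 3): a_0 = -1, a_1 = 2, a_2 = -4, a_3 = 8/3, a_4 = -8/3, a_5 = 16/15.

a_{n+2} = 8/((n+1)(n+2)) * a_n; check: a_0 = -1, a_1 = 2, a_2 = -4, a_3 = 8/3, a_4 = -8/3, a_5 = 16/15


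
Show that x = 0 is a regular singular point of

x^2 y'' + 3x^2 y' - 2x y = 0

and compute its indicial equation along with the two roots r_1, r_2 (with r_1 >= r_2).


Divide by x^2 to reach normal form y'' + P_1(x) y' + P_2(x) y = 0 with P_1(x) = 3 and P_2(x) = -2/x.
x = 0 is a singular point because the y-coefficient -2/x has a pole at x = 0.
It is a regular singular point because x P_1(x) = p(x) = 3x and x^2 P_2(x) = q(x) = -2x are polynomials, hence analytic at x = 0.
p(0) = 0,  q(0) = 0.
Indicial equation: r(r-1) + p(0) r + q(0) = 0, i.e. r^2 + (p(0) - 1) r + q(0) = 0, i.e. r^2 - 1 r = 0.
Discriminant: (-1)^2 - 4(0) = 1, so r = (1 ± 1)/2.
Solving: r_1 = 1, r_2 = 0.

indicial: r^2 - 1 r = 0; roots r_1 = 1, r_2 = 0


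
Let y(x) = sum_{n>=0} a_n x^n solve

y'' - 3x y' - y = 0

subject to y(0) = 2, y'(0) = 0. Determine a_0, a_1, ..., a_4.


Ansatz: y(x) = sum_{n>=0} a_n x^n, so y'(x) = sum_{n>=1} n a_n x^(n-1) and y''(x) = sum_{n>=2} n(n-1) a_n x^(n-2).
Substitute into P(x) y'' + Q(x) y' + R(x) y = 0 with P(x) = 1, Q(x) = -3x, R(x) = -1, and match powers of x.
Initial conditions: a_0 = 2, a_1 = 0.
Setting the coefficient of each power of x to zero and solving order by order (substituting the coefficients already found):
  x^0: 2 a_2 - a_0 = 0  ->  2 a_2 = a_0 = 2  ->  a_2 = 1
  x^1: 6 a_3 - 4 a_1 = 0  ->  6 a_3 = 4 a_1 = 0  ->  a_3 = 0
  x^2: 12 a_4 - 7 a_2 = 0  ->  12 a_4 = 7 a_2 = 7  ->  a_4 = 7/12
Truncated series: y(x) = 2 + x^2 + (7/12) x^4 + O(x^5).

a_0 = 2; a_1 = 0; a_2 = 1; a_3 = 0; a_4 = 7/12


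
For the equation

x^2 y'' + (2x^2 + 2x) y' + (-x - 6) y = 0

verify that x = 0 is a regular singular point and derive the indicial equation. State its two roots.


Divide by x^2 to reach normal form y'' + P_1(x) y' + P_2(x) y = 0 with P_1(x) = 2 + 2/x and P_2(x) = -1/x - 6/x^2.
x = 0 is a singular point because the y'-coefficient 2 + 2/x has a pole at x = 0 and the y-coefficient -1/x - 6/x^2 has a pole at x = 0.
It is a regular singular point because x P_1(x) = p(x) = 2x + 2 and x^2 P_2(x) = q(x) = -x - 6 are polynomials, hence analytic at x = 0.
p(0) = 2,  q(0) = -6.
Indicial equation: r(r-1) + p(0) r + q(0) = 0, i.e. r^2 + (p(0) - 1) r + q(0) = 0, i.e. r^2 + 1 r - 6 = 0.
Discriminant: (1)^2 - 4(-6) = 25, so r = (-1 ± 5)/2.
Solving: r_1 = 2, r_2 = -3.

indicial: r^2 + 1 r - 6 = 0; roots r_1 = 2, r_2 = -3


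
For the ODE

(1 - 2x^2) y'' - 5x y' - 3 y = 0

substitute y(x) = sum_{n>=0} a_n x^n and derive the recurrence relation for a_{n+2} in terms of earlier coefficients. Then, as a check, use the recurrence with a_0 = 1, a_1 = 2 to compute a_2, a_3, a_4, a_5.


Substitute y = sum_n a_n x^n.
(1 - 2 x^2) y'' contributes (n+2)(n+1) a_{n+2} - 2 n(n-1) a_n at x^n.
-5 x y'(x) contributes -5 n a_n at x^n.
-3 y(x) contributes -3 a_n at x^n.
Matching x^n: (n+2)(n+1) a_{n+2} + (-2 n(n-1) - 5 n - 3) a_n = 0.
Thus a_{n+2} = (2 n(n-1) + 5 n + 3) / ((n+1)(n+2)) * a_n.

Check with a_0 = 1, a_1 = 2 (apply the recurrence for n = 0, 1, 2, 3): a_0 = 1, a_1 = 2, a_2 = 3/2, a_3 = 8/3, a_4 = 17/8, a_5 = 4.

a_(n+2) = (2 n(n-1) + 5 n + 3) / ((n+1)(n+2)) * a_n; check: a_0 = 1, a_1 = 2, a_2 = 3/2, a_3 = 8/3, a_4 = 17/8, a_5 = 4


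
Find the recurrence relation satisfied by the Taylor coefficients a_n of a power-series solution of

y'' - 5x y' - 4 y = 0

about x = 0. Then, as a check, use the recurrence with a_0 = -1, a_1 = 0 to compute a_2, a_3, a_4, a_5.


Substitute y = sum_n a_n x^n.
y''(x) has coefficient (n+2)(n+1) a_{n+2} at x^n;
-5 x y'(x) has coefficient -5 n a_n at x^n (shift);
-4 y(x) has coefficient -4 a_n at x^n.
Matching x^n: (n+2)(n+1) a_{n+2} + (-5n - 4) a_n = 0.
Thus a_{n+2} = (5n + 4) / ((n+1)(n+2)) * a_n.

Check with a_0 = -1, a_1 = 0 (apply the recurrence for n = 0, 1, 2, 3): a_0 = -1, a_1 = 0, a_2 = -2, a_3 = 0, a_4 = -7/3, a_5 = 0.

a_(n+2) = (5n + 4) / ((n+1)(n+2)) * a_n; check: a_0 = -1, a_1 = 0, a_2 = -2, a_3 = 0, a_4 = -7/3, a_5 = 0


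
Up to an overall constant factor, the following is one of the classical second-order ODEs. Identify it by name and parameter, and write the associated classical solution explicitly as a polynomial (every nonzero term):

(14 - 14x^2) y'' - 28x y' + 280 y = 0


All three coefficients share the factor 14; dividing through by 14 gives  (1 - x^2) y'' - 2x y' + 20 y = 0.
This matches the Legendre equation (1 - x^2) y'' - 2x y' + n(n+1) y = 0 (note the -2x y' term) with n(n+1) = 20, so n = 4; the polynomial solution is P_4(x).
With y = sum_k a_k x^k, matching x^k gives (k+2)(k+1) a_{k+2} = [k(k+1) - n(n+1)] a_k = (k - 4)(k + 5) a_k. The right side vanishes at k = 4, so the series with the parity of 4 terminates at degree 4.
Standard normalization (P_n(1) = 1): leading coefficient (2n)!/(2^n (n!)^2) = 40320/(16*576) = 35/8, so a_4 = 35/8. Work downward with a_k = (k+1)(k+2) a_{k+2} / ((k - 4)(k + 5)):
  a_2 = (3)(4)(35/8) / ((2 - 4)(2 + 5)) = (105/2)/(-14) = -15/4
  a_0 = (1)(2)(-15/4) / ((0 - 4)(0 + 5)) = (-15/2)/(-20) = 3/8
Hence P_4(x) = 35 x^4/8 - 15 x^2/4 + 3/8.

P_4(x); series = 35 x^4/8 - 15 x^2/4 + 3/8


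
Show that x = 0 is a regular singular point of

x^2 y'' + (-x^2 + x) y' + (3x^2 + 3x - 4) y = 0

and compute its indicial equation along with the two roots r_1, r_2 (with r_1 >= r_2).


Divide by x^2 to reach normal form y'' + P_1(x) y' + P_2(x) y = 0 with P_1(x) = -1 + 1/x and P_2(x) = 3 + 3/x - 4/x^2.
x = 0 is a singular point because the y'-coefficient -1 + 1/x has a pole at x = 0 and the y-coefficient 3 + 3/x - 4/x^2 has a pole at x = 0.
It is a regular singular point because x P_1(x) = p(x) = 1 - x and x^2 P_2(x) = q(x) = 3x^2 + 3x - 4 are polynomials, hence analytic at x = 0.
p(0) = 1,  q(0) = -4.
Indicial equation: r(r-1) + p(0) r + q(0) = 0, i.e. r^2 + (p(0) - 1) r + q(0) = 0, i.e. r^2 - 4 = 0.
Discriminant: (0)^2 - 4(-4) = 16, so r = (0 ± 4)/2.
Solving: r_1 = 2, r_2 = -2.

indicial: r^2 - 4 = 0; roots r_1 = 2, r_2 = -2


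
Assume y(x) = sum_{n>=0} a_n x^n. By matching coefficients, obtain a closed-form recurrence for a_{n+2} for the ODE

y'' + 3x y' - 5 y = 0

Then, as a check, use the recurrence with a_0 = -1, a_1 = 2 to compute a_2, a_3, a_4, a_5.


Substitute y = sum_n a_n x^n.
y''(x) has coefficient (n+2)(n+1) a_{n+2} at x^n;
3 x y'(x) has coefficient 3 n a_n at x^n (shift);
-5 y(x) has coefficient -5 a_n at x^n.
Matching x^n: (n+2)(n+1) a_{n+2} + (3n - 5) a_n = 0.
Thus a_{n+2} = (-3n + 5) / ((n+1)(n+2)) * a_n.

Check with a_0 = -1, a_1 = 2 (apply the recurrence for n = 0, 1, 2, 3): a_0 = -1, a_1 = 2, a_2 = -5/2, a_3 = 2/3, a_4 = 5/24, a_5 = -2/15.

a_(n+2) = (-3n + 5) / ((n+1)(n+2)) * a_n; check: a_0 = -1, a_1 = 2, a_2 = -5/2, a_3 = 2/3, a_4 = 5/24, a_5 = -2/15


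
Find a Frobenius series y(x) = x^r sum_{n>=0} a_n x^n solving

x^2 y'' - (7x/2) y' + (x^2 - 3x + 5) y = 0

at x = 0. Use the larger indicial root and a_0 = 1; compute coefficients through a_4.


Write in Frobenius form y'' + (p(x)/x) y' + (q(x)/x^2) y = 0:
  p(x) = -7/2,  q(x) = x^2 - 3x + 5.
Indicial equation: r(r-1) + (-7/2) r + (5) = 0 -> roots r_1 = 5/2, r_2 = 2.
Take r = r_1 = 5/2. Let y(x) = x^r sum_{n>=0} a_n x^n with a_0 = 1.
Substitute y = x^r sum a_n x^n and match x^{r+n}. The recurrence is
  D(n) a_n - 3 a_{n-1} + 1 a_{n-2} = 0,  where D(n) = (r+n)(r+n-1) + (-7/2)(r+n) + (5).
  a_n = [3 a_{n-1} - 1 a_{n-2}] / D(n).
Since the indicial polynomial factors as (r - r_1)(r - r_2), D(n) = (r_1 + n - r_1)(r_1 + n - r_2) = n(n + 1/2).
Evaluating step by step (a_0 = 1):
  n = 1: D(1) = 1(1 + 1/2) = 3/2; numerator = 3(1) = 3; a_1 = (3)/(3/2) = 2
  n = 2: D(2) = 2(2 + 1/2) = 5; numerator = 3(2) - 1(1) = 5; a_2 = (5)/(5) = 1
  n = 3: D(3) = 3(3 + 1/2) = 21/2; numerator = 3(1) - 1(2) = 1; a_3 = (1)/(21/2) = 2/21
  n = 4: D(4) = 4(4 + 1/2) = 18; numerator = 3(2/21) - 1(1) = -5/7; a_4 = (-5/7)/(18) = -5/126

r = 5/2; a_0 = 1; a_1 = 2; a_2 = 1; a_3 = 2/21; a_4 = -5/126


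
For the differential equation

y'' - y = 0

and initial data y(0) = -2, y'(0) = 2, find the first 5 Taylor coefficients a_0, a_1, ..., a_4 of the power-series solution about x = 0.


Ansatz: y(x) = sum_{n>=0} a_n x^n, so y'(x) = sum_{n>=1} n a_n x^(n-1) and y''(x) = sum_{n>=2} n(n-1) a_n x^(n-2).
Substitute into P(x) y'' + Q(x) y' + R(x) y = 0 with P(x) = 1, Q(x) = 0, R(x) = -1, and match powers of x.
Initial conditions: a_0 = -2, a_1 = 2.
Setting the coefficient of each power of x to zero and solving order by order (substituting the coefficients already found):
  x^0: 2 a_2 - a_0 = 0  ->  2 a_2 = a_0 = -2  ->  a_2 = -1
  x^1: 6 a_3 - a_1 = 0  ->  6 a_3 = a_1 = 2  ->  a_3 = 1/3
  x^2: 12 a_4 - a_2 = 0  ->  12 a_4 = a_2 = -1  ->  a_4 = -1/12
Truncated series: y(x) = -2 + 2 x - x^2 + (1/3) x^3 - (1/12) x^4 + O(x^5).

a_0 = -2; a_1 = 2; a_2 = -1; a_3 = 1/3; a_4 = -1/12


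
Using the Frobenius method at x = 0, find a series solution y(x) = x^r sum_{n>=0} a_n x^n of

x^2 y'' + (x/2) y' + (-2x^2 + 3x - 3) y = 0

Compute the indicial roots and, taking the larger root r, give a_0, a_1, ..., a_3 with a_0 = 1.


Write in Frobenius form y'' + (p(x)/x) y' + (q(x)/x^2) y = 0:
  p(x) = 1/2,  q(x) = -2x^2 + 3x - 3.
Indicial equation: r(r-1) + (1/2) r + (-3) = 0 -> roots r_1 = 2, r_2 = -3/2.
Take r = r_1 = 2. Let y(x) = x^r sum_{n>=0} a_n x^n with a_0 = 1.
Substitute y = x^r sum a_n x^n and match x^{r+n}. The recurrence is
  D(n) a_n + 3 a_{n-1} - 2 a_{n-2} = 0,  where D(n) = (r+n)(r+n-1) + (1/2)(r+n) + (-3).
  a_n = [-3 a_{n-1} + 2 a_{n-2}] / D(n).
Since the indicial polynomial factors as (r - r_1)(r - r_2), D(n) = (r_1 + n - r_1)(r_1 + n - r_2) = n(n + 7/2).
Evaluating step by step (a_0 = 1):
  n = 1: D(1) = 1(1 + 7/2) = 9/2; numerator = -3(1) = -3; a_1 = (-3)/(9/2) = -2/3
  n = 2: D(2) = 2(2 + 7/2) = 11; numerator = -3(-2/3) + 2(1) = 4; a_2 = (4)/(11) = 4/11
  n = 3: D(3) = 3(3 + 7/2) = 39/2; numerator = -3(4/11) + 2(-2/3) = -80/33; a_3 = (-80/33)/(39/2) = -160/1287

r = 2; a_0 = 1; a_1 = -2/3; a_2 = 4/11; a_3 = -160/1287


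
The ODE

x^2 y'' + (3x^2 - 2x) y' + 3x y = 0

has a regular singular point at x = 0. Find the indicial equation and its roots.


Divide by x^2 to reach normal form y'' + P_1(x) y' + P_2(x) y = 0 with P_1(x) = 3 - 2/x and P_2(x) = 3/x.
x = 0 is a singular point because the y'-coefficient 3 - 2/x has a pole at x = 0 and the y-coefficient 3/x has a pole at x = 0.
It is a regular singular point because x P_1(x) = p(x) = 3x - 2 and x^2 P_2(x) = q(x) = 3x are polynomials, hence analytic at x = 0.
p(0) = -2,  q(0) = 0.
Indicial equation: r(r-1) + p(0) r + q(0) = 0, i.e. r^2 + (p(0) - 1) r + q(0) = 0, i.e. r^2 - 3 r = 0.
Discriminant: (-3)^2 - 4(0) = 9, so r = (3 ± 3)/2.
Solving: r_1 = 3, r_2 = 0.

indicial: r^2 - 3 r = 0; roots r_1 = 3, r_2 = 0


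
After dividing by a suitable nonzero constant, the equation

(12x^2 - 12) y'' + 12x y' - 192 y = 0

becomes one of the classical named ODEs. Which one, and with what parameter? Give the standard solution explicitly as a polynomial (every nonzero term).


All three coefficients share the factor -12; dividing through by -12 gives  (1 - x^2) y'' - x y' + 16 y = 0.
This matches the Chebyshev equation (1 - x^2) y'' - x y' + n^2 y = 0 (note the -x y' term, not -2x y') with n^2 = 16, so n = 4; the polynomial solution is T_4(x).
With y = sum_k a_k x^k, matching x^k gives (k+2)(k+1) a_{k+2} = (k^2 - n^2) a_k = (k - 4)(k + 4) a_k. The right side vanishes at k = 4, so the series with the parity of 4 terminates at degree 4.
Standard normalization: leading coefficient of T_n is 2^(n-1), so a_4 = 2^3 = 8. Work downward with a_k = (k+1)(k+2) a_{k+2} / ((k - 4)(k + 4)):
  a_2 = (3)(4)(8) / ((2 - 4)(2 + 4)) = 96/(-12) = -8
  a_0 = (1)(2)(-8) / ((0 - 4)(0 + 4)) = -16/(-16) = 1
Hence T_4(x) = 8 x^4 - 8 x^2 + 1.

T_4(x); series = 8 x^4 - 8 x^2 + 1


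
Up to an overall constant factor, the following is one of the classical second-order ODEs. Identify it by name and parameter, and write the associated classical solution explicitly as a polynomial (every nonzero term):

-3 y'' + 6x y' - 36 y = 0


All three coefficients share the factor -3; dividing through by -3 gives  y'' - 2x y' + 12 y = 0.
This matches the Hermite equation y'' - 2x y' + 2n y = 0 with 2n = 12, so n = 6; the polynomial solution is H_6(x).
With y = sum_k a_k x^k, matching x^k gives (k+2)(k+1) a_{k+2} = 2(k - n) a_k = 2(k - 6) a_k. The right side vanishes at k = 6, so the series with the parity of 6 terminates at degree 6.
Standard normalization: leading coefficient of H_n is 2^n, so a_6 = 2^6 = 64. Work downward with a_k = (k+1)(k+2) a_{k+2} / (2(k - n)):
  a_4 = (5)(6)(64) / (2(4 - 6)) = 1920/(-4) = -480
  a_2 = (3)(4)(-480) / (2(2 - 6)) = -5760/(-8) = 720
  a_0 = (1)(2)(720) / (2(0 - 6)) = 1440/(-12) = -120
Hence H_6(x) = 64 x^6 - 480 x^4 + 720 x^2 - 120.

H_6(x); series = 64 x^6 - 480 x^4 + 720 x^2 - 120


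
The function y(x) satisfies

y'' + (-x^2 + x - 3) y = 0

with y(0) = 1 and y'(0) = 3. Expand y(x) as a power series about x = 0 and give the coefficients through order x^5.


Ansatz: y(x) = sum_{n>=0} a_n x^n, so y'(x) = sum_{n>=1} n a_n x^(n-1) and y''(x) = sum_{n>=2} n(n-1) a_n x^(n-2).
Substitute into P(x) y'' + Q(x) y' + R(x) y = 0 with P(x) = 1, Q(x) = 0, R(x) = -x^2 + x - 3, and match powers of x.
Initial conditions: a_0 = 1, a_1 = 3.
Setting the coefficient of each power of x to zero and solving order by order (substituting the coefficients already found):
  x^0: 2 a_2 - 3 a_0 = 0  ->  2 a_2 = 3 a_0 = 3  ->  a_2 = 3/2
  x^1: 6 a_3 - 3 a_1 + a_0 = 0  ->  6 a_3 = 3 a_1 - a_0 = 8  ->  a_3 = 4/3
  x^2: 12 a_4 - 3 a_2 + a_1 - a_0 = 0  ->  12 a_4 = 3 a_2 - a_1 + a_0 = 5/2  ->  a_4 = 5/24
  x^3: 20 a_5 - 3 a_3 + a_2 - a_1 = 0  ->  20 a_5 = 3 a_3 - a_2 + a_1 = 11/2  ->  a_5 = 11/40
Truncated series: y(x) = 1 + 3 x + (3/2) x^2 + (4/3) x^3 + (5/24) x^4 + (11/40) x^5 + O(x^6).

a_0 = 1; a_1 = 3; a_2 = 3/2; a_3 = 4/3; a_4 = 5/24; a_5 = 11/40


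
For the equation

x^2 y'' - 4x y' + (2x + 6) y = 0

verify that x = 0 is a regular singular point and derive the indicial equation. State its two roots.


Divide by x^2 to reach normal form y'' + P_1(x) y' + P_2(x) y = 0 with P_1(x) = -4/x and P_2(x) = 2/x + 6/x^2.
x = 0 is a singular point because the y'-coefficient -4/x has a pole at x = 0 and the y-coefficient 2/x + 6/x^2 has a pole at x = 0.
It is a regular singular point because x P_1(x) = p(x) = -4 and x^2 P_2(x) = q(x) = 2x + 6 are polynomials, hence analytic at x = 0.
p(0) = -4,  q(0) = 6.
Indicial equation: r(r-1) + p(0) r + q(0) = 0, i.e. r^2 + (p(0) - 1) r + q(0) = 0, i.e. r^2 - 5 r + 6 = 0.
Discriminant: (-5)^2 - 4(6) = 1, so r = (5 ± 1)/2.
Solving: r_1 = 3, r_2 = 2.

indicial: r^2 - 5 r + 6 = 0; roots r_1 = 3, r_2 = 2


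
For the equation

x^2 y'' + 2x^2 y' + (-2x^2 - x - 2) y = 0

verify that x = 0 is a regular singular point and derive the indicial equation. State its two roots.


Divide by x^2 to reach normal form y'' + P_1(x) y' + P_2(x) y = 0 with P_1(x) = 2 and P_2(x) = -2 - 1/x - 2/x^2.
x = 0 is a singular point because the y-coefficient -2 - 1/x - 2/x^2 has a pole at x = 0.
It is a regular singular point because x P_1(x) = p(x) = 2x and x^2 P_2(x) = q(x) = -2x^2 - x - 2 are polynomials, hence analytic at x = 0.
p(0) = 0,  q(0) = -2.
Indicial equation: r(r-1) + p(0) r + q(0) = 0, i.e. r^2 + (p(0) - 1) r + q(0) = 0, i.e. r^2 - 1 r - 2 = 0.
Discriminant: (-1)^2 - 4(-2) = 9, so r = (1 ± 3)/2.
Solving: r_1 = 2, r_2 = -1.

indicial: r^2 - 1 r - 2 = 0; roots r_1 = 2, r_2 = -1


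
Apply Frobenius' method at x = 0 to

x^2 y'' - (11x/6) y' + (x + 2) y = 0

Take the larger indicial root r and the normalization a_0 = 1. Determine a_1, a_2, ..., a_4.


Write in Frobenius form y'' + (p(x)/x) y' + (q(x)/x^2) y = 0:
  p(x) = -11/6,  q(x) = x + 2.
Indicial equation: r(r-1) + (-11/6) r + (2) = 0 -> roots r_1 = 3/2, r_2 = 4/3.
Take r = r_1 = 3/2. Let y(x) = x^r sum_{n>=0} a_n x^n with a_0 = 1.
Substitute y = x^r sum a_n x^n and match x^{r+n}. The recurrence is
  D(n) a_n + 1 a_{n-1} = 0,  where D(n) = (r+n)(r+n-1) + (-11/6)(r+n) + (2).
  a_n = -1 / D(n) * a_{n-1}.
Since the indicial polynomial factors as (r - r_1)(r - r_2), D(n) = (r_1 + n - r_1)(r_1 + n - r_2) = n(n + 1/6).
Evaluating step by step (a_0 = 1):
  n = 1: D(1) = 1(1 + 1/6) = 7/6; numerator = -1(1) = -1; a_1 = (-1)/(7/6) = -6/7
  n = 2: D(2) = 2(2 + 1/6) = 13/3; numerator = -1(-6/7) = 6/7; a_2 = (6/7)/(13/3) = 18/91
  n = 3: D(3) = 3(3 + 1/6) = 19/2; numerator = -1(18/91) = -18/91; a_3 = (-18/91)/(19/2) = -36/1729
  n = 4: D(4) = 4(4 + 1/6) = 50/3; numerator = -1(-36/1729) = 36/1729; a_4 = (36/1729)/(50/3) = 54/43225

r = 3/2; a_0 = 1; a_1 = -6/7; a_2 = 18/91; a_3 = -36/1729; a_4 = 54/43225


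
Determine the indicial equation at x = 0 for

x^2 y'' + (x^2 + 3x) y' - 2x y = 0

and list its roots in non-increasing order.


Divide by x^2 to reach normal form y'' + P_1(x) y' + P_2(x) y = 0 with P_1(x) = 1 + 3/x and P_2(x) = -2/x.
x = 0 is a singular point because the y'-coefficient 1 + 3/x has a pole at x = 0 and the y-coefficient -2/x has a pole at x = 0.
It is a regular singular point because x P_1(x) = p(x) = x + 3 and x^2 P_2(x) = q(x) = -2x are polynomials, hence analytic at x = 0.
p(0) = 3,  q(0) = 0.
Indicial equation: r(r-1) + p(0) r + q(0) = 0, i.e. r^2 + (p(0) - 1) r + q(0) = 0, i.e. r^2 + 2 r = 0.
Discriminant: (2)^2 - 4(0) = 4, so r = (-2 ± 2)/2.
Solving: r_1 = 0, r_2 = -2.

indicial: r^2 + 2 r = 0; roots r_1 = 0, r_2 = -2


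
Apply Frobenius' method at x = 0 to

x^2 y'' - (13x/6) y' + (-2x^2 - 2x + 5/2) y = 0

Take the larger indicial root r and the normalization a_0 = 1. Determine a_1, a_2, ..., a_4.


Write in Frobenius form y'' + (p(x)/x) y' + (q(x)/x^2) y = 0:
  p(x) = -13/6,  q(x) = -2x^2 - 2x + 5/2.
Indicial equation: r(r-1) + (-13/6) r + (5/2) = 0 -> roots r_1 = 5/3, r_2 = 3/2.
Take r = r_1 = 5/3. Let y(x) = x^r sum_{n>=0} a_n x^n with a_0 = 1.
Substitute y = x^r sum a_n x^n and match x^{r+n}. The recurrence is
  D(n) a_n - 2 a_{n-1} - 2 a_{n-2} = 0,  where D(n) = (r+n)(r+n-1) + (-13/6)(r+n) + (5/2).
  a_n = [2 a_{n-1} + 2 a_{n-2}] / D(n).
Since the indicial polynomial factors as (r - r_1)(r - r_2), D(n) = (r_1 + n - r_1)(r_1 + n - r_2) = n(n + 1/6).
Evaluating step by step (a_0 = 1):
  n = 1: D(1) = 1(1 + 1/6) = 7/6; numerator = 2(1) = 2; a_1 = (2)/(7/6) = 12/7
  n = 2: D(2) = 2(2 + 1/6) = 13/3; numerator = 2(12/7) + 2(1) = 38/7; a_2 = (38/7)/(13/3) = 114/91
  n = 3: D(3) = 3(3 + 1/6) = 19/2; numerator = 2(114/91) + 2(12/7) = 540/91; a_3 = (540/91)/(19/2) = 1080/1729
  n = 4: D(4) = 4(4 + 1/6) = 50/3; numerator = 2(1080/1729) + 2(114/91) = 6492/1729; a_4 = (6492/1729)/(50/3) = 9738/43225

r = 5/3; a_0 = 1; a_1 = 12/7; a_2 = 114/91; a_3 = 1080/1729; a_4 = 9738/43225


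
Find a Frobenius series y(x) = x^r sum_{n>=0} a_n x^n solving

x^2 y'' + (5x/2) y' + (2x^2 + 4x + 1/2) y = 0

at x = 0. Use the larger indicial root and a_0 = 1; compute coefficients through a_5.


Write in Frobenius form y'' + (p(x)/x) y' + (q(x)/x^2) y = 0:
  p(x) = 5/2,  q(x) = 2x^2 + 4x + 1/2.
Indicial equation: r(r-1) + (5/2) r + (1/2) = 0 -> roots r_1 = -1/2, r_2 = -1.
Take r = r_1 = -1/2. Let y(x) = x^r sum_{n>=0} a_n x^n with a_0 = 1.
Substitute y = x^r sum a_n x^n and match x^{r+n}. The recurrence is
  D(n) a_n + 4 a_{n-1} + 2 a_{n-2} = 0,  where D(n) = (r+n)(r+n-1) + (5/2)(r+n) + (1/2).
  a_n = [-4 a_{n-1} - 2 a_{n-2}] / D(n).
Since the indicial polynomial factors as (r - r_1)(r - r_2), D(n) = (r_1 + n - r_1)(r_1 + n - r_2) = n(n + 1/2).
Evaluating step by step (a_0 = 1):
  n = 1: D(1) = 1(1 + 1/2) = 3/2; numerator = -4(1) = -4; a_1 = (-4)/(3/2) = -8/3
  n = 2: D(2) = 2(2 + 1/2) = 5; numerator = -4(-8/3) - 2(1) = 26/3; a_2 = (26/3)/(5) = 26/15
  n = 3: D(3) = 3(3 + 1/2) = 21/2; numerator = -4(26/15) - 2(-8/3) = -8/5; a_3 = (-8/5)/(21/2) = -16/105
  n = 4: D(4) = 4(4 + 1/2) = 18; numerator = -4(-16/105) - 2(26/15) = -20/7; a_4 = (-20/7)/(18) = -10/63
  n = 5: D(5) = 5(5 + 1/2) = 55/2; numerator = -4(-10/63) - 2(-16/105) = 296/315; a_5 = (296/315)/(55/2) = 592/17325

r = -1/2; a_0 = 1; a_1 = -8/3; a_2 = 26/15; a_3 = -16/105; a_4 = -10/63; a_5 = 592/17325


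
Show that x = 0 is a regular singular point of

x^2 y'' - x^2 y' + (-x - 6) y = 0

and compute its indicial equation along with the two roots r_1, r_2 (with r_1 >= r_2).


Divide by x^2 to reach normal form y'' + P_1(x) y' + P_2(x) y = 0 with P_1(x) = -1 and P_2(x) = -1/x - 6/x^2.
x = 0 is a singular point because the y-coefficient -1/x - 6/x^2 has a pole at x = 0.
It is a regular singular point because x P_1(x) = p(x) = -x and x^2 P_2(x) = q(x) = -x - 6 are polynomials, hence analytic at x = 0.
p(0) = 0,  q(0) = -6.
Indicial equation: r(r-1) + p(0) r + q(0) = 0, i.e. r^2 + (p(0) - 1) r + q(0) = 0, i.e. r^2 - 1 r - 6 = 0.
Discriminant: (-1)^2 - 4(-6) = 25, so r = (1 ± 5)/2.
Solving: r_1 = 3, r_2 = -2.

indicial: r^2 - 1 r - 6 = 0; roots r_1 = 3, r_2 = -2


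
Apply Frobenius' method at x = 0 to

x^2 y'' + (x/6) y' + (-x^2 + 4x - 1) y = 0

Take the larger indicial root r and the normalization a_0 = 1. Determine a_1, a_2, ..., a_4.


Write in Frobenius form y'' + (p(x)/x) y' + (q(x)/x^2) y = 0:
  p(x) = 1/6,  q(x) = -x^2 + 4x - 1.
Indicial equation: r(r-1) + (1/6) r + (-1) = 0 -> roots r_1 = 3/2, r_2 = -2/3.
Take r = r_1 = 3/2. Let y(x) = x^r sum_{n>=0} a_n x^n with a_0 = 1.
Substitute y = x^r sum a_n x^n and match x^{r+n}. The recurrence is
  D(n) a_n + 4 a_{n-1} - 1 a_{n-2} = 0,  where D(n) = (r+n)(r+n-1) + (1/6)(r+n) + (-1).
  a_n = [-4 a_{n-1} + 1 a_{n-2}] / D(n).
Since the indicial polynomial factors as (r - r_1)(r - r_2), D(n) = (r_1 + n - r_1)(r_1 + n - r_2) = n(n + 13/6).
Evaluating step by step (a_0 = 1):
  n = 1: D(1) = 1(1 + 13/6) = 19/6; numerator = -4(1) = -4; a_1 = (-4)/(19/6) = -24/19
  n = 2: D(2) = 2(2 + 13/6) = 25/3; numerator = -4(-24/19) + 1(1) = 115/19; a_2 = (115/19)/(25/3) = 69/95
  n = 3: D(3) = 3(3 + 13/6) = 31/2; numerator = -4(69/95) + 1(-24/19) = -396/95; a_3 = (-396/95)/(31/2) = -792/2945
  n = 4: D(4) = 4(4 + 13/6) = 74/3; numerator = -4(-792/2945) + 1(69/95) = 5307/2945; a_4 = (5307/2945)/(74/3) = 15921/217930

r = 3/2; a_0 = 1; a_1 = -24/19; a_2 = 69/95; a_3 = -792/2945; a_4 = 15921/217930


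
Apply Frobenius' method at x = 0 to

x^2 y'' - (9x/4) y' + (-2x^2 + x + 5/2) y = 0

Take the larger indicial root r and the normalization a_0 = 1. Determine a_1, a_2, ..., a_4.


Write in Frobenius form y'' + (p(x)/x) y' + (q(x)/x^2) y = 0:
  p(x) = -9/4,  q(x) = -2x^2 + x + 5/2.
Indicial equation: r(r-1) + (-9/4) r + (5/2) = 0 -> roots r_1 = 2, r_2 = 5/4.
Take r = r_1 = 2. Let y(x) = x^r sum_{n>=0} a_n x^n with a_0 = 1.
Substitute y = x^r sum a_n x^n and match x^{r+n}. The recurrence is
  D(n) a_n + 1 a_{n-1} - 2 a_{n-2} = 0,  where D(n) = (r+n)(r+n-1) + (-9/4)(r+n) + (5/2).
  a_n = [-1 a_{n-1} + 2 a_{n-2}] / D(n).
Since the indicial polynomial factors as (r - r_1)(r - r_2), D(n) = (r_1 + n - r_1)(r_1 + n - r_2) = n(n + 3/4).
Evaluating step by step (a_0 = 1):
  n = 1: D(1) = 1(1 + 3/4) = 7/4; numerator = -1(1) = -1; a_1 = (-1)/(7/4) = -4/7
  n = 2: D(2) = 2(2 + 3/4) = 11/2; numerator = -1(-4/7) + 2(1) = 18/7; a_2 = (18/7)/(11/2) = 36/77
  n = 3: D(3) = 3(3 + 3/4) = 45/4; numerator = -1(36/77) + 2(-4/7) = -124/77; a_3 = (-124/77)/(45/4) = -496/3465
  n = 4: D(4) = 4(4 + 3/4) = 19; numerator = -1(-496/3465) + 2(36/77) = 3736/3465; a_4 = (3736/3465)/(19) = 3736/65835

r = 2; a_0 = 1; a_1 = -4/7; a_2 = 36/77; a_3 = -496/3465; a_4 = 3736/65835


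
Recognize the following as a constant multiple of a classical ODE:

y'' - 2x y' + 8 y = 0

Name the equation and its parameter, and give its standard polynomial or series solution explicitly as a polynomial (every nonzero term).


The equation is already in a standard form:  y'' - 2x y' + 8 y = 0.
This matches the Hermite equation y'' - 2x y' + 2n y = 0 with 2n = 8, so n = 4; the polynomial solution is H_4(x).
With y = sum_k a_k x^k, matching x^k gives (k+2)(k+1) a_{k+2} = 2(k - n) a_k = 2(k - 4) a_k. The right side vanishes at k = 4, so the series with the parity of 4 terminates at degree 4.
Standard normalization: leading coefficient of H_n is 2^n, so a_4 = 2^4 = 16. Work downward with a_k = (k+1)(k+2) a_{k+2} / (2(k - n)):
  a_2 = (3)(4)(16) / (2(2 - 4)) = 192/(-4) = -48
  a_0 = (1)(2)(-48) / (2(0 - 4)) = -96/(-8) = 12
Hence H_4(x) = 16 x^4 - 48 x^2 + 12.

H_4(x); series = 16 x^4 - 48 x^2 + 12


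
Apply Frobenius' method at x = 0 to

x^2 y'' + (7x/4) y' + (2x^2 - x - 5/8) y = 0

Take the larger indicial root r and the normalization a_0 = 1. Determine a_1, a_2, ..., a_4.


Write in Frobenius form y'' + (p(x)/x) y' + (q(x)/x^2) y = 0:
  p(x) = 7/4,  q(x) = 2x^2 - x - 5/8.
Indicial equation: r(r-1) + (7/4) r + (-5/8) = 0 -> roots r_1 = 1/2, r_2 = -5/4.
Take r = r_1 = 1/2. Let y(x) = x^r sum_{n>=0} a_n x^n with a_0 = 1.
Substitute y = x^r sum a_n x^n and match x^{r+n}. The recurrence is
  D(n) a_n - 1 a_{n-1} + 2 a_{n-2} = 0,  where D(n) = (r+n)(r+n-1) + (7/4)(r+n) + (-5/8).
  a_n = [1 a_{n-1} - 2 a_{n-2}] / D(n).
Since the indicial polynomial factors as (r - r_1)(r - r_2), D(n) = (r_1 + n - r_1)(r_1 + n - r_2) = n(n + 7/4).
Evaluating step by step (a_0 = 1):
  n = 1: D(1) = 1(1 + 7/4) = 11/4; numerator = 1(1) = 1; a_1 = (1)/(11/4) = 4/11
  n = 2: D(2) = 2(2 + 7/4) = 15/2; numerator = 1(4/11) - 2(1) = -18/11; a_2 = (-18/11)/(15/2) = -12/55
  n = 3: D(3) = 3(3 + 7/4) = 57/4; numerator = 1(-12/55) - 2(4/11) = -52/55; a_3 = (-52/55)/(57/4) = -208/3135
  n = 4: D(4) = 4(4 + 7/4) = 23; numerator = 1(-208/3135) - 2(-12/55) = 232/627; a_4 = (232/627)/(23) = 232/14421

r = 1/2; a_0 = 1; a_1 = 4/11; a_2 = -12/55; a_3 = -208/3135; a_4 = 232/14421


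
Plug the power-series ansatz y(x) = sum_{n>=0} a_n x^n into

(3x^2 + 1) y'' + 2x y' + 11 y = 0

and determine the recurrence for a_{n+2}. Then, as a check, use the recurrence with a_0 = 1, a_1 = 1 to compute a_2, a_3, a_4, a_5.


Substitute y = sum_n a_n x^n.
(1 + 3 x^2) y'' contributes (n+2)(n+1) a_{n+2} + 3 n(n-1) a_n at x^n.
2 x y'(x) contributes 2 n a_n at x^n.
11 y(x) contributes 11 a_n at x^n.
Matching x^n: (n+2)(n+1) a_{n+2} + (3 n(n-1) + 2 n + 11) a_n = 0.
Thus a_{n+2} = (-3 n(n-1) - 2 n - 11) / ((n+1)(n+2)) * a_n.

Check with a_0 = 1, a_1 = 1 (apply the recurrence for n = 0, 1, 2, 3): a_0 = 1, a_1 = 1, a_2 = -11/2, a_3 = -13/6, a_4 = 77/8, a_5 = 91/24.

a_(n+2) = (-3 n(n-1) - 2 n - 11) / ((n+1)(n+2)) * a_n; check: a_0 = 1, a_1 = 1, a_2 = -11/2, a_3 = -13/6, a_4 = 77/8, a_5 = 91/24


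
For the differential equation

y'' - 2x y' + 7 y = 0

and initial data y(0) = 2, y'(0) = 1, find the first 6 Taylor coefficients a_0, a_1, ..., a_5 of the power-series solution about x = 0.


Ansatz: y(x) = sum_{n>=0} a_n x^n, so y'(x) = sum_{n>=1} n a_n x^(n-1) and y''(x) = sum_{n>=2} n(n-1) a_n x^(n-2).
Substitute into P(x) y'' + Q(x) y' + R(x) y = 0 with P(x) = 1, Q(x) = -2x, R(x) = 7, and match powers of x.
Initial conditions: a_0 = 2, a_1 = 1.
Setting the coefficient of each power of x to zero and solving order by order (substituting the coefficients already found):
  x^0: 2 a_2 + 7 a_0 = 0  ->  2 a_2 = -7 a_0 = -14  ->  a_2 = -7
  x^1: 6 a_3 + 5 a_1 = 0  ->  6 a_3 = -5 a_1 = -5  ->  a_3 = -5/6
  x^2: 12 a_4 + 3 a_2 = 0  ->  12 a_4 = -3 a_2 = 21  ->  a_4 = 7/4
  x^3: 20 a_5 + a_3 = 0  ->  20 a_5 = -a_3 = 5/6  ->  a_5 = 1/24
Truncated series: y(x) = 2 + x - 7 x^2 - (5/6) x^3 + (7/4) x^4 + (1/24) x^5 + O(x^6).

a_0 = 2; a_1 = 1; a_2 = -7; a_3 = -5/6; a_4 = 7/4; a_5 = 1/24


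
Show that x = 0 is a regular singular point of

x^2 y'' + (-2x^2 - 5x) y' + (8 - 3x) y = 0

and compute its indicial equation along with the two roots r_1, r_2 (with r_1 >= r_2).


Divide by x^2 to reach normal form y'' + P_1(x) y' + P_2(x) y = 0 with P_1(x) = -2 - 5/x and P_2(x) = -3/x + 8/x^2.
x = 0 is a singular point because the y'-coefficient -2 - 5/x has a pole at x = 0 and the y-coefficient -3/x + 8/x^2 has a pole at x = 0.
It is a regular singular point because x P_1(x) = p(x) = -2x - 5 and x^2 P_2(x) = q(x) = 8 - 3x are polynomials, hence analytic at x = 0.
p(0) = -5,  q(0) = 8.
Indicial equation: r(r-1) + p(0) r + q(0) = 0, i.e. r^2 + (p(0) - 1) r + q(0) = 0, i.e. r^2 - 6 r + 8 = 0.
Discriminant: (-6)^2 - 4(8) = 4, so r = (6 ± 2)/2.
Solving: r_1 = 4, r_2 = 2.

indicial: r^2 - 6 r + 8 = 0; roots r_1 = 4, r_2 = 2


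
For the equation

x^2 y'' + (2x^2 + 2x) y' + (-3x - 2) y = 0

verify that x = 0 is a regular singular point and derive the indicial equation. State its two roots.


Divide by x^2 to reach normal form y'' + P_1(x) y' + P_2(x) y = 0 with P_1(x) = 2 + 2/x and P_2(x) = -3/x - 2/x^2.
x = 0 is a singular point because the y'-coefficient 2 + 2/x has a pole at x = 0 and the y-coefficient -3/x - 2/x^2 has a pole at x = 0.
It is a regular singular point because x P_1(x) = p(x) = 2x + 2 and x^2 P_2(x) = q(x) = -3x - 2 are polynomials, hence analytic at x = 0.
p(0) = 2,  q(0) = -2.
Indicial equation: r(r-1) + p(0) r + q(0) = 0, i.e. r^2 + (p(0) - 1) r + q(0) = 0, i.e. r^2 + 1 r - 2 = 0.
Discriminant: (1)^2 - 4(-2) = 9, so r = (-1 ± 3)/2.
Solving: r_1 = 1, r_2 = -2.

indicial: r^2 + 1 r - 2 = 0; roots r_1 = 1, r_2 = -2


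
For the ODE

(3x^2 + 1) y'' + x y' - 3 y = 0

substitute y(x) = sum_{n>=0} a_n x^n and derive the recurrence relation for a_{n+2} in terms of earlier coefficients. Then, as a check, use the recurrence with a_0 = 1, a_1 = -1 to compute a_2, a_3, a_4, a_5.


Substitute y = sum_n a_n x^n.
(1 + 3 x^2) y'' contributes (n+2)(n+1) a_{n+2} + 3 n(n-1) a_n at x^n.
x y'(x) contributes n a_n at x^n.
-3 y(x) contributes -3 a_n at x^n.
Matching x^n: (n+2)(n+1) a_{n+2} + (3 n(n-1) + n - 3) a_n = 0.
Thus a_{n+2} = (-3 n(n-1) - n + 3) / ((n+1)(n+2)) * a_n.

Check with a_0 = 1, a_1 = -1 (apply the recurrence for n = 0, 1, 2, 3): a_0 = 1, a_1 = -1, a_2 = 3/2, a_3 = -1/3, a_4 = -5/8, a_5 = 3/10.

a_(n+2) = (-3 n(n-1) - n + 3) / ((n+1)(n+2)) * a_n; check: a_0 = 1, a_1 = -1, a_2 = 3/2, a_3 = -1/3, a_4 = -5/8, a_5 = 3/10


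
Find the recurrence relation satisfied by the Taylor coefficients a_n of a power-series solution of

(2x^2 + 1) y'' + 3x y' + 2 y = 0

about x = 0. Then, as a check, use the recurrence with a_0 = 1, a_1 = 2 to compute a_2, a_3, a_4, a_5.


Substitute y = sum_n a_n x^n.
(1 + 2 x^2) y'' contributes (n+2)(n+1) a_{n+2} + 2 n(n-1) a_n at x^n.
3 x y'(x) contributes 3 n a_n at x^n.
2 y(x) contributes 2 a_n at x^n.
Matching x^n: (n+2)(n+1) a_{n+2} + (2 n(n-1) + 3 n + 2) a_n = 0.
Thus a_{n+2} = (-2 n(n-1) - 3 n - 2) / ((n+1)(n+2)) * a_n.

Check with a_0 = 1, a_1 = 2 (apply the recurrence for n = 0, 1, 2, 3): a_0 = 1, a_1 = 2, a_2 = -1, a_3 = -5/3, a_4 = 1, a_5 = 23/12.

a_(n+2) = (-2 n(n-1) - 3 n - 2) / ((n+1)(n+2)) * a_n; check: a_0 = 1, a_1 = 2, a_2 = -1, a_3 = -5/3, a_4 = 1, a_5 = 23/12


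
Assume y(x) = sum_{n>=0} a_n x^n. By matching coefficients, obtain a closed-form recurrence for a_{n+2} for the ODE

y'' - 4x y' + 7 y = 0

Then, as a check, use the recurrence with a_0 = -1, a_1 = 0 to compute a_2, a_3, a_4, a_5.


Substitute y = sum_n a_n x^n.
y''(x) has coefficient (n+2)(n+1) a_{n+2} at x^n;
-4 x y'(x) has coefficient -4 n a_n at x^n (shift);
7 y(x) has coefficient 7 a_n at x^n.
Matching x^n: (n+2)(n+1) a_{n+2} + (-4n + 7) a_n = 0.
Thus a_{n+2} = (4n - 7) / ((n+1)(n+2)) * a_n.

Check with a_0 = -1, a_1 = 0 (apply the recurrence for n = 0, 1, 2, 3): a_0 = -1, a_1 = 0, a_2 = 7/2, a_3 = 0, a_4 = 7/24, a_5 = 0.

a_(n+2) = (4n - 7) / ((n+1)(n+2)) * a_n; check: a_0 = -1, a_1 = 0, a_2 = 7/2, a_3 = 0, a_4 = 7/24, a_5 = 0


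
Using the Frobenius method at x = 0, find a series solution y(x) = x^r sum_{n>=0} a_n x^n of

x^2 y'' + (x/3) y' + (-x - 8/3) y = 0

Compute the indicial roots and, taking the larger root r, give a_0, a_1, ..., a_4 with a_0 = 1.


Write in Frobenius form y'' + (p(x)/x) y' + (q(x)/x^2) y = 0:
  p(x) = 1/3,  q(x) = -x - 8/3.
Indicial equation: r(r-1) + (1/3) r + (-8/3) = 0 -> roots r_1 = 2, r_2 = -4/3.
Take r = r_1 = 2. Let y(x) = x^r sum_{n>=0} a_n x^n with a_0 = 1.
Substitute y = x^r sum a_n x^n and match x^{r+n}. The recurrence is
  D(n) a_n - 1 a_{n-1} = 0,  where D(n) = (r+n)(r+n-1) + (1/3)(r+n) + (-8/3).
  a_n = 1 / D(n) * a_{n-1}.
Since the indicial polynomial factors as (r - r_1)(r - r_2), D(n) = (r_1 + n - r_1)(r_1 + n - r_2) = n(n + 10/3).
Evaluating step by step (a_0 = 1):
  n = 1: D(1) = 1(1 + 10/3) = 13/3; numerator = 1(1) = 1; a_1 = (1)/(13/3) = 3/13
  n = 2: D(2) = 2(2 + 10/3) = 32/3; numerator = 1(3/13) = 3/13; a_2 = (3/13)/(32/3) = 9/416
  n = 3: D(3) = 3(3 + 10/3) = 19; numerator = 1(9/416) = 9/416; a_3 = (9/416)/(19) = 9/7904
  n = 4: D(4) = 4(4 + 10/3) = 88/3; numerator = 1(9/7904) = 9/7904; a_4 = (9/7904)/(88/3) = 27/695552

r = 2; a_0 = 1; a_1 = 3/13; a_2 = 9/416; a_3 = 9/7904; a_4 = 27/695552


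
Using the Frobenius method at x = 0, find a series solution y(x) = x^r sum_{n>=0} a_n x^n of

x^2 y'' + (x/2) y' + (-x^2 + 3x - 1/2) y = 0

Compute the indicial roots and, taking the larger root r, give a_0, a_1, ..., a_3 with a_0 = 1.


Write in Frobenius form y'' + (p(x)/x) y' + (q(x)/x^2) y = 0:
  p(x) = 1/2,  q(x) = -x^2 + 3x - 1/2.
Indicial equation: r(r-1) + (1/2) r + (-1/2) = 0 -> roots r_1 = 1, r_2 = -1/2.
Take r = r_1 = 1. Let y(x) = x^r sum_{n>=0} a_n x^n with a_0 = 1.
Substitute y = x^r sum a_n x^n and match x^{r+n}. The recurrence is
  D(n) a_n + 3 a_{n-1} - 1 a_{n-2} = 0,  where D(n) = (r+n)(r+n-1) + (1/2)(r+n) + (-1/2).
  a_n = [-3 a_{n-1} + 1 a_{n-2}] / D(n).
Since the indicial polynomial factors as (r - r_1)(r - r_2), D(n) = (r_1 + n - r_1)(r_1 + n - r_2) = n(n + 3/2).
Evaluating step by step (a_0 = 1):
  n = 1: D(1) = 1(1 + 3/2) = 5/2; numerator = -3(1) = -3; a_1 = (-3)/(5/2) = -6/5
  n = 2: D(2) = 2(2 + 3/2) = 7; numerator = -3(-6/5) + 1(1) = 23/5; a_2 = (23/5)/(7) = 23/35
  n = 3: D(3) = 3(3 + 3/2) = 27/2; numerator = -3(23/35) + 1(-6/5) = -111/35; a_3 = (-111/35)/(27/2) = -74/315

r = 1; a_0 = 1; a_1 = -6/5; a_2 = 23/35; a_3 = -74/315


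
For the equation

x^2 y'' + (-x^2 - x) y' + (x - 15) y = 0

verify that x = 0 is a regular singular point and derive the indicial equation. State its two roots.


Divide by x^2 to reach normal form y'' + P_1(x) y' + P_2(x) y = 0 with P_1(x) = -1 - 1/x and P_2(x) = 1/x - 15/x^2.
x = 0 is a singular point because the y'-coefficient -1 - 1/x has a pole at x = 0 and the y-coefficient 1/x - 15/x^2 has a pole at x = 0.
It is a regular singular point because x P_1(x) = p(x) = -x - 1 and x^2 P_2(x) = q(x) = x - 15 are polynomials, hence analytic at x = 0.
p(0) = -1,  q(0) = -15.
Indicial equation: r(r-1) + p(0) r + q(0) = 0, i.e. r^2 + (p(0) - 1) r + q(0) = 0, i.e. r^2 - 2 r - 15 = 0.
Discriminant: (-2)^2 - 4(-15) = 64, so r = (2 ± 8)/2.
Solving: r_1 = 5, r_2 = -3.

indicial: r^2 - 2 r - 15 = 0; roots r_1 = 5, r_2 = -3
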